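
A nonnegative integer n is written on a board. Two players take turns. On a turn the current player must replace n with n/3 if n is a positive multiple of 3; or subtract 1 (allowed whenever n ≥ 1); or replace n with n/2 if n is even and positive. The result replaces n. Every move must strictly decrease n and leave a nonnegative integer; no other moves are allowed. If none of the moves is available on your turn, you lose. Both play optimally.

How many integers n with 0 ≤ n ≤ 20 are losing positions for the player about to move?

9

Positions with no move are L. A position that does have a move is losing for the player to move precisely when every available move leads to a winning position for the opponent. Fill in the labels:
n=0: no move → L
n=1: →0(L), so W
n=2: →1(W) only, which is W, so L
n=3: →2(L), so W
n=4: →2(L), so W
n=5: →4(W) only, which is W, so L
n=6: →2(L), so W
n=7: →6(W) only, which is W, so L
n=8: →7(L), so W
n=9: →3(W), 8(W) — all W, so L
n=10: →5(L), so W
n=11: →10(W) only, which is W, so L
n=12: →11(L), so W
n=13: →12(W) only, which is W, so L
n=14: →7(L), so W
n=15: →5(L), so W
n=16: →8(W), 15(W) — all W, so L
n=17: →16(L), so W
n=18: →9(L), so W
n=19: →18(W) only, which is W, so L
n=20: →19(L), so W
L entries with 0 ≤ n ≤ 20: n = 0, 2, 5, 7, 9, 11, 13, 16, 19; that makes 9.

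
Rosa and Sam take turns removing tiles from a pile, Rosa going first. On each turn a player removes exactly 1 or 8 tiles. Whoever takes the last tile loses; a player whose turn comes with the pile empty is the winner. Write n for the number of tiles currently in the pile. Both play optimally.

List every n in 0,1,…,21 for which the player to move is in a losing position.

1, 3, 5, 7, 10, 12, 14, 16, 19, 21

Build the W/L table. Terminal = W. A non-terminal position is W if it has a move to some L; otherwise it is L.
n=0: no move; the opponent has just taken the last tile and therefore loses → W
n=1: the only move is to 0(W), a W ⇒ L
n=2: can move to 1, which is L ⇒ W
n=3: the only move is to 2(W), a W ⇒ L
n=4: can move to 3, which is L ⇒ W
n=5: the only move is to 4(W), a W ⇒ L
n=6: can move to 5, which is L ⇒ W
n=7: the only move is to 6(W), a W ⇒ L
n=8: can move to 7, which is L ⇒ W
n=9: can move to 1, which is L ⇒ W
n=10: moves to 9(W), 2(W); every one is W ⇒ L
n=11: can move to 10, which is L ⇒ W
n=12: moves to 11(W), 4(W); every one is W ⇒ L
n=13: can move to 12, which is L ⇒ W
n=14: moves to 13(W), 6(W); every one is W ⇒ L
n=15: can move to 14, which is L ⇒ W
n=16: moves to 15(W), 8(W); every one is W ⇒ L
n=17: can move to 16, which is L ⇒ W
n=18: can move to 10, which is L ⇒ W
n=19: moves to 18(W), 11(W); every one is W ⇒ L
n=20: can move to 19, which is L ⇒ W
n=21: moves to 20(W), 13(W); every one is W ⇒ L
Reading off the rows marked L gives the requested list; there are 10 such values of n.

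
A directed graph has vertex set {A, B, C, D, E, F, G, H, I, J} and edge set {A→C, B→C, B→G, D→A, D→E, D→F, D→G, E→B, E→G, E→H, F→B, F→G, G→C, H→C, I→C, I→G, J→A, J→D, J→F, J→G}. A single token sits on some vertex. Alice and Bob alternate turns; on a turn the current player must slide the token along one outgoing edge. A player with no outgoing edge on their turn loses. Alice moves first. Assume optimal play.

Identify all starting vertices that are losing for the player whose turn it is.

C, E, F

Work bottom-up. With no move the player to move loses. Otherwise the position is W if at least one move leads to an L position for the opponent, and L if every move leads to a W.
Every edge goes from a vertex to one that appears earlier in the order C, G, H, B, E, A, F, D, I, J, so processing vertices in that order labels each vertex after all of its successors.
C: no outgoing edge → L
G: W (go to C, an L position)
H: W (go to C, an L position)
B: W (go to C, an L position)
E: L (options B(W), H(W), G(W) are all W)
A: W (go to C, an L position)
F: L (options B(W), G(W) are all W)
D: W (go to F, an L position)
I: W (go to C, an L position)
J: W (go to F, an L position)
Reading off the rows marked L gives the requested list; there are 3 such vertices.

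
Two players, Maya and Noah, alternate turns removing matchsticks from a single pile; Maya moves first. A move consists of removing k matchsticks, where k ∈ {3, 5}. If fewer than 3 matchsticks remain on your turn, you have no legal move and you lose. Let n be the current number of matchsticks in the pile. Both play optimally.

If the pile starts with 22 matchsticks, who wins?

Compute win/loss labels from the base case upward. A position with no move is L. Any other position is W if it can reach an L in one move, else L.
n=0: no move → L
n=1: no move → L
n=2: no move → L
n=3: →0(L), so W
n=4: →1(L), so W
n=5: →2(L), so W
n=6: →1(L), so W
n=7: →2(L), so W
n=8: →5(W), 3(W) — all W, so L
n=9: →6(W), 4(W) — all W, so L
n=10: →7(W), 5(W) — all W, so L
n=11: →8(L), so W
n=12: →9(L), so W
n=13: →10(L), so W
n=14: →9(L), so W
n=15: →10(L), so W
n=16: →13(W), 11(W) — all W, so L
n=17: →14(W), 12(W) — all W, so L
n=18: →15(W), 13(W) — all W, so L
n=19: →16(L), so W
n=20: →17(L), so W
n=21: →18(L), so W
n=22: →17(L), so W
From 22 Maya can remove 5, leaving 17, reaching an L position.

Maya wins.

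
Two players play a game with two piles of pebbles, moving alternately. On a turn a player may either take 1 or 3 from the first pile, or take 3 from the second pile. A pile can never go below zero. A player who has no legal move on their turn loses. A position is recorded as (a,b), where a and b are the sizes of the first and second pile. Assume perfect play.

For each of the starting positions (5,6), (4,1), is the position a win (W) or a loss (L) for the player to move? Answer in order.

Positions with no move are L. A position that does have a move is losing for the player to move precisely when every available move leads to a winning position for the opponent. Fill in the labels:
No move ever increases a pile, so every position that can arise here has a ≤ 5 and b ≤ 6; it is enough to label the cells with 0 ≤ a ≤ 5 and 0 ≤ b ≤ 6.
Every move lowers a or b (never raises either), so fill the grid row by row in increasing a, and left to right within a row: each cell's successors are then already labelled.
      b=0  b=1  b=2  b=3  b=4  b=5  b=6
a=0:    L    L    L    W    W    W    L
a=1:    W    W    W    L    L    L    W
a=2:    L    L    L    W    W    W    L
a=3:    W    W    W    L    L    L    W
a=4:    L    L    L    W    W    W    L
a=5:    W    W    W    L    L    L    W
Cells with no legal move (terminal, hence L): (0,0), (0,1), (0,2).
The remaining L cells, each justified by listing all of its moves:
(0,6): the only move is to (0,3)(W), a W ⇒ L
(1,3): moves to (0,3)(W), (1,0)(W); every one is W ⇒ L
(1,4): moves to (0,4)(W), (1,1)(W); every one is W ⇒ L
(1,5): moves to (0,5)(W), (1,2)(W); every one is W ⇒ L
(2,0): the only move is to (1,0)(W), a W ⇒ L
(2,1): the only move is to (1,1)(W), a W ⇒ L
(2,2): the only move is to (1,2)(W), a W ⇒ L
(2,6): moves to (1,6)(W), (2,3)(W); every one is W ⇒ L
(3,3): moves to (2,3)(W), (0,3)(W), (3,0)(W); every one is W ⇒ L
(3,4): moves to (2,4)(W), (0,4)(W), (3,1)(W); every one is W ⇒ L
(3,5): moves to (2,5)(W), (0,5)(W), (3,2)(W); every one is W ⇒ L
(4,0): moves to (3,0)(W), (1,0)(W); every one is W ⇒ L
(4,1): moves to (3,1)(W), (1,1)(W); every one is W ⇒ L
(4,2): moves to (3,2)(W), (1,2)(W); every one is W ⇒ L
(4,6): moves to (3,6)(W), (1,6)(W), (4,3)(W); every one is W ⇒ L
(5,3): moves to (4,3)(W), (2,3)(W), (5,0)(W); every one is W ⇒ L
(5,4): moves to (4,4)(W), (2,4)(W), (5,1)(W); every one is W ⇒ L
(5,5): moves to (4,5)(W), (2,5)(W), (5,2)(W); every one is W ⇒ L
Every other cell has at least one move into one of the L cells above, so it is W.
(5,6): the move to (4,6) reaches an L cell, so W
(4,1): one of the L cells justified above, so L

(5,6): W, (4,1): L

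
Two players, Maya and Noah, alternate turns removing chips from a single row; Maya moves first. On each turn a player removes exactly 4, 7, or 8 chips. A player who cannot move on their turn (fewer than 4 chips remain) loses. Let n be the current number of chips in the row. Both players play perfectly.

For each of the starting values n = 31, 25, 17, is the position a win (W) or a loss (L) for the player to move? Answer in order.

31: W, 25: L, 17: W

Compute win/loss labels from the base case upward. A position with no move is L. Any other position is W if it can reach an L in one move, else L.
n=0: no move → L
n=1: no move → L
n=2: no move → L
n=3: no move → L
n=4: reaches L-position 0 → W
n=5: reaches L-position 1 → W
n=6: reaches L-position 2 → W
n=7: reaches L-position 3 → W
n=8: reaches L-position 1 → W
n=9: reaches L-position 2 → W
n=10: reaches L-position 3 → W
n=11: reaches L-position 3 → W
n=12: only reaches 8(W), 5(W), 4(W), all W → L
n=13: only reaches 9(W), 6(W), 5(W), all W → L
n=14: only reaches 10(W), 7(W), 6(W), all W → L
n=15: only reaches 11(W), 8(W), 7(W), all W → L
n=16: reaches L-position 12 → W
n=17: reaches L-position 13 → W
n=18: reaches L-position 14 → W
n=19: reaches L-position 15 → W
n=20: reaches L-position 13 → W
n=21: reaches L-position 14 → W
n=22: reaches L-position 15 → W
n=23: reaches L-position 15 → W
n=24: only reaches 20(W), 17(W), 16(W), all W → L
n=25: only reaches 21(W), 18(W), 17(W), all W → L
n=26: only reaches 22(W), 19(W), 18(W), all W → L
n=27: only reaches 23(W), 20(W), 19(W), all W → L
n=28: reaches L-position 24 → W
n=29: reaches L-position 25 → W
n=30: reaches L-position 26 → W
n=31: reaches L-position 27 → W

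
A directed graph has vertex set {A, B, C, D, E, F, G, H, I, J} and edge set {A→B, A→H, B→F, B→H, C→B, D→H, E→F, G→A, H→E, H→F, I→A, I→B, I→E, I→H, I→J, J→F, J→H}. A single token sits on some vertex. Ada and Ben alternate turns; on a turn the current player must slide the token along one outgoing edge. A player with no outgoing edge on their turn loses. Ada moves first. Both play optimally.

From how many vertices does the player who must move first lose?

Work bottom-up. With no move the player to move loses. Otherwise the position is W if at least one move leads to an L position for the opponent, and L if every move leads to a W.
Every edge goes from a vertex to one that appears earlier in the order F, E, H, D, J, B, A, I, C, G, so processing vertices in that order labels each vertex after all of its successors.
F: no outgoing edge → L
E: reaches L-position F → W
H: reaches L-position F → W
D: only reaches H(W), which is W → L
J: reaches L-position F → W
B: reaches L-position F → W
A: only reaches B(W), H(W), all W → L
I: reaches L-position A → W
C: only reaches B(W), which is W → L
G: reaches L-position A → W
The L vertices are A, C, D, F; that is 4 in all.

4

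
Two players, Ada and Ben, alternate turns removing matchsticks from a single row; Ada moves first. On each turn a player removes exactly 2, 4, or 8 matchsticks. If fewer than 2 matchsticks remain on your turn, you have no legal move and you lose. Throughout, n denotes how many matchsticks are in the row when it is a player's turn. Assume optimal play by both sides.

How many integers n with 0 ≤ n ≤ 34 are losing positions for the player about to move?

12

Label each position W (a win for the player to move) or L (a loss). A position with no legal move is L; any other position is W exactly when some move reaches an L, and L when every move reaches a W.
n=0: no move → L
n=1: no move → L
n=2: reaches L-position 0 → W
n=3: reaches L-position 1 → W
n=4: reaches L-position 0 → W
n=5: reaches L-position 1 → W
n=6: only reaches 4(W), 2(W), all W → L
n=7: only reaches 5(W), 3(W), all W → L
n=8: reaches L-position 6 → W
n=9: reaches L-position 7 → W
n=10: reaches L-position 6 → W
n=11: reaches L-position 7 → W
n=12: only reaches 10(W), 8(W), 4(W), all W → L
n=13: only reaches 11(W), 9(W), 5(W), all W → L
n=14: reaches L-position 12 → W
n=15: reaches L-position 13 → W
n=16: reaches L-position 12 → W
n=17: reaches L-position 13 → W
n=18: only reaches 16(W), 14(W), 10(W), all W → L
n=19: only reaches 17(W), 15(W), 11(W), all W → L
n=20: reaches L-position 18 → W
n=21: reaches L-position 19 → W
n=22: reaches L-position 18 → W
n=23: reaches L-position 19 → W
n=24: only reaches 22(W), 20(W), 16(W), all W → L
n=25: only reaches 23(W), 21(W), 17(W), all W → L
n=26: reaches L-position 24 → W
n=27: reaches L-position 25 → W
n=28: reaches L-position 24 → W
n=29: reaches L-position 25 → W
n=30: only reaches 28(W), 26(W), 22(W), all W → L
n=31: only reaches 29(W), 27(W), 23(W), all W → L
n=32: reaches L-position 30 → W
n=33: reaches L-position 31 → W
n=34: reaches L-position 30 → W
L entries with 0 ≤ n ≤ 34: n = 0, 1, 6, 7, 12, 13, 18, 19, 24, 25, 30, 31; that makes 12.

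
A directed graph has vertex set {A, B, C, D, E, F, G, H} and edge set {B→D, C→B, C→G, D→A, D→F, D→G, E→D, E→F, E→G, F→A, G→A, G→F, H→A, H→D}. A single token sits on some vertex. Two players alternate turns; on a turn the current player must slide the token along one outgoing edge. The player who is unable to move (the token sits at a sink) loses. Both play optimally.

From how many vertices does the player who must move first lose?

3

Label each position W (a win for the player to move) or L (a loss). A position with no legal move is L; any other position is W exactly when some move reaches an L, and L when every move reaches a W.
Every edge goes from a vertex to one that appears earlier in the order A, F, G, D, B, C, E, H, so processing vertices in that order labels each vertex after all of its successors.
A: no outgoing edge → L
F: W (go to A, an L position)
G: W (go to A, an L position)
D: W (go to A, an L position)
B: L (sole option D(W) is W)
C: W (go to B, an L position)
E: L (options D(W), G(W), F(W) are all W)
H: W (go to A, an L position)
The L vertices are A, B, E; that is 3 in all.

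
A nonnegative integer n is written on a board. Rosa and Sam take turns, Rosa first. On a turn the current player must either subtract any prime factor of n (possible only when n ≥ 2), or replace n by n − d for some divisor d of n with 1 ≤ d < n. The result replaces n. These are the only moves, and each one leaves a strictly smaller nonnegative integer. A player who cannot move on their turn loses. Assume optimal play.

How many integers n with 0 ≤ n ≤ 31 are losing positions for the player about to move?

Work bottom-up. With no move the player to move loses. Otherwise the position is W if at least one move leads to an L position for the opponent, and L if every move leads to a W.
n=0: no move → L
n=1: no move → L
n=2: reaches L-position 0 → W
n=3: reaches L-position 0 → W
n=4: only reaches 2(W), 3(W), all W → L
n=5: reaches L-position 0 → W
n=6: reaches L-position 4 → W
n=7: reaches L-position 0 → W
n=8: reaches L-position 4 → W
n=9: only reaches 6(W), 8(W), all W → L
n=10: reaches L-position 9 → W
n=11: reaches L-position 0 → W
n=12: reaches L-position 9 → W
n=13: reaches L-position 0 → W
n=14: only reaches 7(W), 12(W), 13(W), all W → L
n=15: reaches L-position 14 → W
n=16: reaches L-position 14 → W
n=17: reaches L-position 0 → W
n=18: reaches L-position 9 → W
n=19: reaches L-position 0 → W
n=20: only reaches 10(W), 15(W), 16(W), 18(W), 19(W), all W → L
n=21: reaches L-position 14 → W
n=22: reaches L-position 20 → W
n=23: reaches L-position 0 → W
n=24: reaches L-position 20 → W
n=25: reaches L-position 20 → W
n=26: only reaches 13(W), 24(W), 25(W), all W → L
n=27: reaches L-position 26 → W
n=28: reaches L-position 14 → W
n=29: reaches L-position 0 → W
n=30: reaches L-position 20 → W
n=31: reaches L-position 0 → W
L entries with 0 ≤ n ≤ 31: n = 0, 1, 4, 9, 14, 20, 26; that makes 7.

7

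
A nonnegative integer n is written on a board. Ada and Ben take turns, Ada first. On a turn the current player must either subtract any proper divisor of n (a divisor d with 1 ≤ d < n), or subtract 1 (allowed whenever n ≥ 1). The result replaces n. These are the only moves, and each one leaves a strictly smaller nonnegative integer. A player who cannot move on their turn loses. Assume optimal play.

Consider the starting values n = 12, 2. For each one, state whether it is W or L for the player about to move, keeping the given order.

Label each position W (a win for the player to move) or L (a loss). A position with no legal move is L; any other position is W exactly when some move reaches an L, and L when every move reaches a W.
n=0: no move → L
n=1: W (go to 0, an L position)
n=2: L (sole option 1(W) is W)
n=3: W (go to 2, an L position)
n=4: W (go to 2, an L position)
n=5: L (sole option 4(W) is W)
n=6: W (go to 5, an L position)
n=7: L (sole option 6(W) is W)
n=8: W (go to 7, an L position)
n=9: L (options 6(W), 8(W) are all W)
n=10: W (go to 5, an L position)
n=11: L (sole option 10(W) is W)
n=12: W (go to 9, an L position)

12: W, 2: L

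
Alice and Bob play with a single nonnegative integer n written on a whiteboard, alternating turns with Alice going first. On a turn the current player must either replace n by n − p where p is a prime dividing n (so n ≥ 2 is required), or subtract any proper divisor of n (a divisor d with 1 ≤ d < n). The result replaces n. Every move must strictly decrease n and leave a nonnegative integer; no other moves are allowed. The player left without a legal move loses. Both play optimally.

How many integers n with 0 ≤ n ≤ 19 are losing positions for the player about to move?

Positions with no move are L. A position that does have a move is losing for the player to move precisely when every available move leads to a winning position for the opponent. Fill in the labels:
n=0: no move → L
n=1: no move → L
n=2: →0(L), so W
n=3: →0(L), so W
n=4: →2(W), 3(W) — all W, so L
n=5: →0(L), so W
n=6: →4(L), so W
n=7: →0(L), so W
n=8: →4(L), so W
n=9: →6(W), 8(W) — all W, so L
n=10: →9(L), so W
n=11: →0(L), so W
n=12: →9(L), so W
n=13: →0(L), so W
n=14: →7(W), 12(W), 13(W) — all W, so L
n=15: →14(L), so W
n=16: →14(L), so W
n=17: →0(L), so W
n=18: →9(L), so W
n=19: →0(L), so W
L entries with 0 ≤ n ≤ 19: n = 0, 1, 4, 9, 14; that makes 5.

5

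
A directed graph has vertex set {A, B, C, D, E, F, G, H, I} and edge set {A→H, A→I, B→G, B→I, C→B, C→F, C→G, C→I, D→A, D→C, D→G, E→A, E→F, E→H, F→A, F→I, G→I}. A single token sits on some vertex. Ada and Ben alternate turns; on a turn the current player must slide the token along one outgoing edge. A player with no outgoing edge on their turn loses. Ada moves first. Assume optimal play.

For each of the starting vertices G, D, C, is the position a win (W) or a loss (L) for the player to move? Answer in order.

Label each position W (a win for the player to move) or L (a loss). A position with no legal move is L; any other position is W exactly when some move reaches an L, and L when every move reaches a W.
Every edge goes from a vertex to one that appears earlier in the order I, H, G, A, F, B, E, C, D, so processing vertices in that order labels each vertex after all of its successors.
I: no outgoing edge → L
H: no outgoing edge → L
G: W (go to I, an L position)
A: W (go to H, an L position)
F: W (go to I, an L position)
B: W (go to I, an L position)
E: W (go to H, an L position)
C: W (go to I, an L position)
D: L (options C(W), A(W), G(W) are all W)

G: W, D: L, C: W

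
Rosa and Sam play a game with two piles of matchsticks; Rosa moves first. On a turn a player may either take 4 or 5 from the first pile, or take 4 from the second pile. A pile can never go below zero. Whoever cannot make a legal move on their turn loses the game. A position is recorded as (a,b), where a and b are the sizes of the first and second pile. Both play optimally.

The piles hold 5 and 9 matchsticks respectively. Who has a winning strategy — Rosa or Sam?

Build the W/L table. Terminal = L. A non-terminal position is W if it has a move to some L; otherwise it is L.
No move ever increases a pile, so every position that can arise here has a ≤ 5 and b ≤ 9; it is enough to label the cells with 0 ≤ a ≤ 5 and 0 ≤ b ≤ 9.
Every move lowers a or b (never raises either), so fill the grid row by row in increasing a, and left to right within a row: each cell's successors are then already labelled.
      b=0  b=1  b=2  b=3  b=4  b=5  b=6  b=7  b=8  b=9
a=0:    L    L    L    L    W    W    W    W    L    L
a=1:    L    L    L    L    W    W    W    W    L    L
a=2:    L    L    L    L    W    W    W    W    L    L
a=3:    L    L    L    L    W    W    W    W    L    L
a=4:    W    W    W    W    L    L    L    L    W    W
a=5:    W    W    W    W    L    L    L    L    W    W
Cells with no legal move (terminal, hence L): (0,0), (0,1), (0,2), (0,3), (1,0), (1,1), (1,2), (1,3), (2,0), (2,1), (2,2), (2,3), (3,0), (3,1), (3,2), (3,3).
The remaining L cells, each justified by listing all of its moves:
(0,8): L (sole option (0,4)(W) is W)
(0,9): L (sole option (0,5)(W) is W)
(1,8): L (sole option (1,4)(W) is W)
(1,9): L (sole option (1,5)(W) is W)
(2,8): L (sole option (2,4)(W) is W)
(2,9): L (sole option (2,5)(W) is W)
(3,8): L (sole option (3,4)(W) is W)
(3,9): L (sole option (3,5)(W) is W)
(4,4): L (options (0,4)(W), (4,0)(W) are all W)
(4,5): L (options (0,5)(W), (4,1)(W) are all W)
(4,6): L (options (0,6)(W), (4,2)(W) are all W)
(4,7): L (options (0,7)(W), (4,3)(W) are all W)
(5,4): L (options (1,4)(W), (0,4)(W), (5,0)(W) are all W)
(5,5): L (options (1,5)(W), (0,5)(W), (5,1)(W) are all W)
(5,6): L (options (1,6)(W), (0,6)(W), (5,2)(W) are all W)
(5,7): L (options (1,7)(W), (0,7)(W), (5,3)(W) are all W)
Every other cell has at least one move into one of the L cells above, so it is W.
The starting position (5,9) is W: Rosa should move to (1,9), handing over an L position.

Rosa wins.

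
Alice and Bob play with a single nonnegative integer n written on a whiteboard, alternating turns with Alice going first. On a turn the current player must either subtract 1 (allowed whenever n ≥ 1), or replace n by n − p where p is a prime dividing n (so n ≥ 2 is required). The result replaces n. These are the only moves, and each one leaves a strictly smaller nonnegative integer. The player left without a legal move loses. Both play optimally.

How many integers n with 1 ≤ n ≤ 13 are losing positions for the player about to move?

Classify positions by backward induction: terminal positions (no move available) are L. From any other position, the mover wins iff some move reaches an L.
n=0: no move → L
n=1: W (go to 0, an L position)
n=2: W (go to 0, an L position)
n=3: W (go to 0, an L position)
n=4: L (options 2(W), 3(W) are all W)
n=5: W (go to 0, an L position)
n=6: W (go to 4, an L position)
n=7: W (go to 0, an L position)
n=8: L (options 6(W), 7(W) are all W)
n=9: W (go to 8, an L position)
n=10: W (go to 8, an L position)
n=11: W (go to 0, an L position)
n=12: L (options 9(W), 10(W), 11(W) are all W)
n=13: W (go to 0, an L position)
L entries with 1 ≤ n ≤ 13 (n=0 is outside the asked range and is not counted): n = 4, 8, 12; that makes 3.

3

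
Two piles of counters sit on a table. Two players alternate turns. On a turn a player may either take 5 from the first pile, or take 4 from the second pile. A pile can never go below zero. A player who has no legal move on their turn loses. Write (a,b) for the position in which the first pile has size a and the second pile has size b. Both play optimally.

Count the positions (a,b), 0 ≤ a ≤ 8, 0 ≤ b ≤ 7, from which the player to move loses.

Work bottom-up. With no move the player to move loses. Otherwise the position is W if at least one move leads to an L position for the opponent, and L if every move leads to a W.
Every move lowers a or b (never raises either), so fill the grid row by row in increasing a, and left to right within a row: each cell's successors are then already labelled.
      b=0  b=1  b=2  b=3  b=4  b=5  b=6  b=7
a=0:    L    L    L    L    W    W    W    W
a=1:    L    L    L    L    W    W    W    W
a=2:    L    L    L    L    W    W    W    W
a=3:    L    L    L    L    W    W    W    W
a=4:    L    L    L    L    W    W    W    W
a=5:    W    W    W    W    L    L    L    L
a=6:    W    W    W    W    L    L    L    L
a=7:    W    W    W    W    L    L    L    L
a=8:    W    W    W    W    L    L    L    L
Cells with no legal move (terminal, hence L): (0,0), (0,1), (0,2), (0,3), (1,0), (1,1), (1,2), (1,3), (2,0), (2,1), (2,2), (2,3), (3,0), (3,1), (3,2), (3,3), (4,0), (4,1), (4,2), (4,3).
The remaining L cells, each justified by listing all of its moves:
(5,4): moves to (0,4)(W), (5,0)(W); every one is W ⇒ L
(5,5): moves to (0,5)(W), (5,1)(W); every one is W ⇒ L
(5,6): moves to (0,6)(W), (5,2)(W); every one is W ⇒ L
(5,7): moves to (0,7)(W), (5,3)(W); every one is W ⇒ L
(6,4): moves to (1,4)(W), (6,0)(W); every one is W ⇒ L
(6,5): moves to (1,5)(W), (6,1)(W); every one is W ⇒ L
(6,6): moves to (1,6)(W), (6,2)(W); every one is W ⇒ L
(6,7): moves to (1,7)(W), (6,3)(W); every one is W ⇒ L
(7,4): moves to (2,4)(W), (7,0)(W); every one is W ⇒ L
(7,5): moves to (2,5)(W), (7,1)(W); every one is W ⇒ L
(7,6): moves to (2,6)(W), (7,2)(W); every one is W ⇒ L
(7,7): moves to (2,7)(W), (7,3)(W); every one is W ⇒ L
(8,4): moves to (3,4)(W), (8,0)(W); every one is W ⇒ L
(8,5): moves to (3,5)(W), (8,1)(W); every one is W ⇒ L
(8,6): moves to (3,6)(W), (8,2)(W); every one is W ⇒ L
(8,7): moves to (3,7)(W), (8,3)(W); every one is W ⇒ L
Every other cell has at least one move into one of the L cells above, so it is W.
L cells per row: a=0: 4, a=1: 4, a=2: 4, a=3: 4, a=4: 4, a=5: 4, a=6: 4, a=7: 4, a=8: 4; total 36.

36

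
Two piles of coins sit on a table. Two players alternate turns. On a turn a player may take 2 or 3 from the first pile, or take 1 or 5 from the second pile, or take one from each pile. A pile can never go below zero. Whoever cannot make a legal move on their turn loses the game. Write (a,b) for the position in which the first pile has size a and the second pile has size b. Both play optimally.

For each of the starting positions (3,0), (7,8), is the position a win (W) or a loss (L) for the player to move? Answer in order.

Use the standard recursion: the mover loses at a terminal position; elsewhere, the mover wins exactly when some move hands the opponent an L position.
No move ever increases a pile, so every position that can arise here has a ≤ 7 and b ≤ 8; it is enough to label the cells with 0 ≤ a ≤ 7 and 0 ≤ b ≤ 8.
Every move lowers a or b (never raises either), so fill the grid row by row in increasing a, and left to right within a row: each cell's successors are then already labelled.
      b=0  b=1  b=2  b=3  b=4  b=5  b=6  b=7  b=8
a=0:    L    W    L    W    L    W    L    W    L
a=1:    L    W    L    W    L    W    L    W    L
a=2:    W    W    W    W    W    W    W    W    W
a=3:    W    L    W    L    W    L    W    L    W
a=4:    W    L    W    L    W    L    W    L    W
a=5:    L    W    W    W    W    W    W    W    W
a=6:    L    W    L    W    L    W    L    W    L
a=7:    W    W    L    W    L    W    L    W    L
Cells with no legal move (terminal, hence L): (0,0), (1,0).
The remaining L cells, each justified by listing all of its moves:
(0,2): the only move is to (0,1)(W), a W ⇒ L
(0,4): the only move is to (0,3)(W), a W ⇒ L
(0,6): moves to (0,5)(W), (0,1)(W); every one is W ⇒ L
(0,8): moves to (0,7)(W), (0,3)(W); every one is W ⇒ L
(1,2): moves to (1,1)(W), (0,1)(W); every one is W ⇒ L
(1,4): moves to (1,3)(W), (0,3)(W); every one is W ⇒ L
(1,6): moves to (1,5)(W), (1,1)(W), (0,5)(W); every one is W ⇒ L
(1,8): moves to (1,7)(W), (1,3)(W), (0,7)(W); every one is W ⇒ L
(3,1): moves to (1,1)(W), (0,1)(W), (3,0)(W), (2,0)(W); every one is W ⇒ L
(3,3): moves to (1,3)(W), (0,3)(W), (3,2)(W), (2,2)(W); every one is W ⇒ L
(3,5): moves to (1,5)(W), (0,5)(W), (3,4)(W), (3,0)(W), (2,4)(W); every one is W ⇒ L
(3,7): moves to (1,7)(W), (0,7)(W), (3,6)(W), (3,2)(W), (2,6)(W); every one is W ⇒ L
(4,1): moves to (2,1)(W), (1,1)(W), (4,0)(W), (3,0)(W); every one is W ⇒ L
(4,3): moves to (2,3)(W), (1,3)(W), (4,2)(W), (3,2)(W); every one is W ⇒ L
(4,5): moves to (2,5)(W), (1,5)(W), (4,4)(W), (4,0)(W), (3,4)(W); every one is W ⇒ L
(4,7): moves to (2,7)(W), (1,7)(W), (4,6)(W), (4,2)(W), (3,6)(W); every one is W ⇒ L
(5,0): moves to (3,0)(W), (2,0)(W); every one is W ⇒ L
(6,0): moves to (4,0)(W), (3,0)(W); every one is W ⇒ L
(6,2): moves to (4,2)(W), (3,2)(W), (6,1)(W), (5,1)(W); every one is W ⇒ L
(6,4): moves to (4,4)(W), (3,4)(W), (6,3)(W), (5,3)(W); every one is W ⇒ L
(6,6): moves to (4,6)(W), (3,6)(W), (6,5)(W), (6,1)(W), (5,5)(W); every one is W ⇒ L
(6,8): moves to (4,8)(W), (3,8)(W), (6,7)(W), (6,3)(W), (5,7)(W); every one is W ⇒ L
(7,2): moves to (5,2)(W), (4,2)(W), (7,1)(W), (6,1)(W); every one is W ⇒ L
(7,4): moves to (5,4)(W), (4,4)(W), (7,3)(W), (6,3)(W); every one is W ⇒ L
(7,6): moves to (5,6)(W), (4,6)(W), (7,5)(W), (7,1)(W), (6,5)(W); every one is W ⇒ L
(7,8): moves to (5,8)(W), (4,8)(W), (7,7)(W), (7,3)(W), (6,7)(W); every one is W ⇒ L
Every other cell has at least one move into one of the L cells above, so it is W.
(3,0): the move to (1,0) reaches an L cell, so W
(7,8): one of the L cells justified above, so L

(3,0): W, (7,8): L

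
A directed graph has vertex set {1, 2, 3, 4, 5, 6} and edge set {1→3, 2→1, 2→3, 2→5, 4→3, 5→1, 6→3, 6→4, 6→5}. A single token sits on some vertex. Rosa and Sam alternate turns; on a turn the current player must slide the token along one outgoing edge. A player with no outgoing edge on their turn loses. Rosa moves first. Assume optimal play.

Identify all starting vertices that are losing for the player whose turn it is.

3, 5

Use the standard recursion: the mover loses at a terminal position; elsewhere, the mover wins exactly when some move hands the opponent an L position.
Every edge goes from a vertex to one that appears earlier in the order 3, 1, 4, 5, 2, 6, so processing vertices in that order labels each vertex after all of its successors.
3: no outgoing edge → L
1: reaches L-position 3 → W
4: reaches L-position 3 → W
5: only reaches 1(W), which is W → L
2: reaches L-position 5 → W
6: reaches L-position 5 → W
The losing starting vertices are exactly the entries labelled L in this table (2 of them).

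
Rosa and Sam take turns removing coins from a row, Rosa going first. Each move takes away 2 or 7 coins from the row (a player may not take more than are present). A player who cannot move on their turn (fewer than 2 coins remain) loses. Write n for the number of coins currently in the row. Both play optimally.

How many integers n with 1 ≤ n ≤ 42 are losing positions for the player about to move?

19

Positions with no move are L. A position that does have a move is losing for the player to move precisely when every available move leads to a winning position for the opponent. Fill in the labels:
n=0: no move → L
n=1: no move → L
n=2: W (go to 0, an L position)
n=3: W (go to 1, an L position)
n=4: L (sole option 2(W) is W)
n=5: L (sole option 3(W) is W)
n=6: W (go to 4, an L position)
n=7: W (go to 5, an L position)
n=8: W (go to 1, an L position)
n=9: L (options 7(W), 2(W) are all W)
n=10: L (options 8(W), 3(W) are all W)
n=11: W (go to 9, an L position)
n=12: W (go to 10, an L position)
n=13: L (options 11(W), 6(W) are all W)
n=14: L (options 12(W), 7(W) are all W)
n=15: W (go to 13, an L position)
n=16: W (go to 14, an L position)
n=17: W (go to 10, an L position)
n=18: L (options 16(W), 11(W) are all W)
n=19: L (options 17(W), 12(W) are all W)
n=20: W (go to 18, an L position)
n=21: W (go to 19, an L position)
n=22: L (options 20(W), 15(W) are all W)
n=23: L (options 21(W), 16(W) are all W)
n=24: W (go to 22, an L position)
n=25: W (go to 23, an L position)
n=26: W (go to 19, an L position)
n=27: L (options 25(W), 20(W) are all W)
n=28: L (options 26(W), 21(W) are all W)
n=29: W (go to 27, an L position)
n=30: W (go to 28, an L position)
n=31: L (options 29(W), 24(W) are all W)
n=32: L (options 30(W), 25(W) are all W)
n=33: W (go to 31, an L position)
n=34: W (go to 32, an L position)
n=35: W (go to 28, an L position)
n=36: L (options 34(W), 29(W) are all W)
n=37: L (options 35(W), 30(W) are all W)
n=38: W (go to 36, an L position)
n=39: W (go to 37, an L position)
n=40: L (options 38(W), 33(W) are all W)
n=41: L (options 39(W), 34(W) are all W)
n=42: W (go to 40, an L position)
L entries with 1 ≤ n ≤ 42 (n=0 is outside the asked range and is not counted): n = 1, 4, 5, 9, 10, 13, 14, 18, 19, 22, 23, 27, 28, 31, 32, 36, 37, 40, 41; that makes 19.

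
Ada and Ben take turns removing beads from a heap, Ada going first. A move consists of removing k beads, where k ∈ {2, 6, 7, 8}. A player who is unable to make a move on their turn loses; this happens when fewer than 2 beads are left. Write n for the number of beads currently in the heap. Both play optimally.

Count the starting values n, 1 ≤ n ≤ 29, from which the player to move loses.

Work bottom-up. With no move the player to move loses. Otherwise the position is W if at least one move leads to an L position for the opponent, and L if every move leads to a W.
n=0: no move → L
n=1: no move → L
n=2: reaches L-position 0 → W
n=3: reaches L-position 1 → W
n=4: only reaches 2(W), which is W → L
n=5: only reaches 3(W), which is W → L
n=6: reaches L-position 4 → W
n=7: reaches L-position 5 → W
n=8: reaches L-position 1 → W
n=9: reaches L-position 1 → W
n=10: reaches L-position 4 → W
n=11: reaches L-position 5 → W
n=12: reaches L-position 5 → W
n=13: reaches L-position 5 → W
n=14: only reaches 12(W), 8(W), 7(W), 6(W), all W → L
n=15: only reaches 13(W), 9(W), 8(W), 7(W), all W → L
n=16: reaches L-position 14 → W
n=17: reaches L-position 15 → W
n=18: only reaches 16(W), 12(W), 11(W), 10(W), all W → L
n=19: only reaches 17(W), 13(W), 12(W), 11(W), all W → L
n=20: reaches L-position 18 → W
n=21: reaches L-position 19 → W
n=22: reaches L-position 15 → W
n=23: reaches L-position 15 → W
n=24: reaches L-position 18 → W
n=25: reaches L-position 19 → W
n=26: reaches L-position 19 → W
n=27: reaches L-position 19 → W
n=28: only reaches 26(W), 22(W), 21(W), 20(W), all W → L
n=29: only reaches 27(W), 23(W), 22(W), 21(W), all W → L
L entries with 1 ≤ n ≤ 29 (n=0 is outside the asked range and is not counted): n = 1, 4, 5, 14, 15, 18, 19, 28, 29; that makes 9.

9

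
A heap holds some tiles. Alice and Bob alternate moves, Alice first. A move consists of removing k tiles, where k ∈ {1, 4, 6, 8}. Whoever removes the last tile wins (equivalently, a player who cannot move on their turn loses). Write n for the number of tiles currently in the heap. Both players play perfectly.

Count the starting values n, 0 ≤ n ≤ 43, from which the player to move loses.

16

Label each position W (a win for the player to move) or L (a loss). A position with no legal move is L; any other position is W exactly when some move reaches an L, and L when every move reaches a W.
n=0: no move → L
n=1: can move to 0, which is L ⇒ W
n=2: the only move is to 1(W), a W ⇒ L
n=3: can move to 2, which is L ⇒ W
n=4: can move to 0, which is L ⇒ W
n=5: moves to 4(W), 1(W); every one is W ⇒ L
n=6: can move to 5, which is L ⇒ W
n=7: moves to 6(W), 3(W), 1(W); every one is W ⇒ L
n=8: can move to 7, which is L ⇒ W
n=9: can move to 5, which is L ⇒ W
n=10: can move to 2, which is L ⇒ W
n=11: can move to 7, which is L ⇒ W
n=12: moves to 11(W), 8(W), 6(W), 4(W); every one is W ⇒ L
n=13: can move to 12, which is L ⇒ W
n=14: moves to 13(W), 10(W), 8(W), 6(W); every one is W ⇒ L
n=15: can move to 14, which is L ⇒ W
n=16: can move to 12, which is L ⇒ W
n=17: moves to 16(W), 13(W), 11(W), 9(W); every one is W ⇒ L
n=18: can move to 17, which is L ⇒ W
n=19: moves to 18(W), 15(W), 13(W), 11(W); every one is W ⇒ L
n=20: can move to 19, which is L ⇒ W
n=21: can move to 17, which is L ⇒ W
n=22: can move to 14, which is L ⇒ W
n=23: can move to 19, which is L ⇒ W
n=24: moves to 23(W), 20(W), 18(W), 16(W); every one is W ⇒ L
n=25: can move to 24, which is L ⇒ W
n=26: moves to 25(W), 22(W), 20(W), 18(W); every one is W ⇒ L
n=27: can move to 26, which is L ⇒ W
n=28: can move to 24, which is L ⇒ W
n=29: moves to 28(W), 25(W), 23(W), 21(W); every one is W ⇒ L
n=30: can move to 29, which is L ⇒ W
n=31: moves to 30(W), 27(W), 25(W), 23(W); every one is W ⇒ L
n=32: can move to 31, which is L ⇒ W
n=33: can move to 29, which is L ⇒ W
n=34: can move to 26, which is L ⇒ W
n=35: can move to 31, which is L ⇒ W
n=36: moves to 35(W), 32(W), 30(W), 28(W); every one is W ⇒ L
n=37: can move to 36, which is L ⇒ W
n=38: moves to 37(W), 34(W), 32(W), 30(W); every one is W ⇒ L
n=39: can move to 38, which is L ⇒ W
n=40: can move to 36, which is L ⇒ W
n=41: moves to 40(W), 37(W), 35(W), 33(W); every one is W ⇒ L
n=42: can move to 41, which is L ⇒ W
n=43: moves to 42(W), 39(W), 37(W), 35(W); every one is W ⇒ L
L entries with 0 ≤ n ≤ 43: n = 0, 2, 5, 7, 12, 14, 17, 19, 24, 26, 29, 31, 36, 38, 41, 43; that makes 16.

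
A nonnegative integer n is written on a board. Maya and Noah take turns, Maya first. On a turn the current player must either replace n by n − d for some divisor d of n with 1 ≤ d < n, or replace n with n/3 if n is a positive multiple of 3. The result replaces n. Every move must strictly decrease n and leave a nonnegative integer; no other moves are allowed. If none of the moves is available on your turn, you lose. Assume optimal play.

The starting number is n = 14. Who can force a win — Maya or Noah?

Use the standard recursion: the mover loses at a terminal position; elsewhere, the mover wins exactly when some move hands the opponent an L position.
n=0: no move → L
n=1: no move → L
n=2: reaches L-position 1 → W
n=3: reaches L-position 1 → W
n=4: only reaches 2(W), 3(W), all W → L
n=5: reaches L-position 4 → W
n=6: reaches L-position 4 → W
n=7: only reaches 6(W), which is W → L
n=8: reaches L-position 4 → W
n=9: only reaches 3(W), 6(W), 8(W), all W → L
n=10: reaches L-position 9 → W
n=11: only reaches 10(W), which is W → L
n=12: reaches L-position 4 → W
n=13: only reaches 12(W), which is W → L
n=14: reaches L-position 7 → W
The starting position 14 is W: Maya should move to 7, handing over an L position.

Maya wins.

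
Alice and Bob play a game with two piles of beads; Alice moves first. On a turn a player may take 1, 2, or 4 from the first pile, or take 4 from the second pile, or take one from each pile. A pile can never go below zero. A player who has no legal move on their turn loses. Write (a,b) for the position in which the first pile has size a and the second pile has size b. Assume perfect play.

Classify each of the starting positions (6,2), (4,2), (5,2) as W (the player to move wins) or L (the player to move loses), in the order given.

Positions with no move are L. A position that does have a move is losing for the player to move precisely when every available move leads to a winning position for the opponent. Fill in the labels:
No move ever increases a pile, so every position that can arise here has a ≤ 6 and b ≤ 2; it is enough to label the cells with 0 ≤ a ≤ 6 and 0 ≤ b ≤ 2.
Every move lowers a or b (never raises either), so fill the grid row by row in increasing a, and left to right within a row: each cell's successors are then already labelled.
      b=0  b=1  b=2
a=0:    L    L    L
a=1:    W    W    W
a=2:    W    W    W
a=3:    L    L    L
a=4:    W    W    W
a=5:    W    W    W
a=6:    L    L    L
Cells with no legal move (terminal, hence L): (0,0), (0,1), (0,2).
The remaining L cells, each justified by listing all of its moves:
(3,0): only reaches (2,0)(W), (1,0)(W), all W → L
(3,1): only reaches (2,1)(W), (1,1)(W), (2,0)(W), all W → L
(3,2): only reaches (2,2)(W), (1,2)(W), (2,1)(W), all W → L
(6,0): only reaches (5,0)(W), (4,0)(W), (2,0)(W), all W → L
(6,1): only reaches (5,1)(W), (4,1)(W), (2,1)(W), (5,0)(W), all W → L
(6,2): only reaches (5,2)(W), (4,2)(W), (2,2)(W), (5,1)(W), all W → L
Every other cell has at least one move into one of the L cells above, so it is W.
(6,2): one of the L cells justified above, so L
(4,2): the move to (3,2) reaches an L cell, so W
(5,2): the move to (3,2) reaches an L cell, so W

(6,2): L, (4,2): W, (5,2): W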